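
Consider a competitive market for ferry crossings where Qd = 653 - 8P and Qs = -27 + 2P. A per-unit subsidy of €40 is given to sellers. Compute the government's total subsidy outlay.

Pre-subsidy: 653 - 8P = -27 + 2P gives P* = 68, Q* = 109.
With the subsidy, sellers receive Ps = Pb + 40 for each unit, where Pb is the price buyers pay.
Supply in terms of Pb becomes Qs = -27 + 2(Pb + 40) = 53 + 2Pb. Setting this equal to demand: 653 - 8Pb = 53 + 2Pb, so Pb = 60.
Sellers receive Ps = 60 + 40 = 100; Q' = 653 − 8·60 = 173.
Government outlay = subsidy × quantity = 40 × 173 = 6920.

Government cost = €6920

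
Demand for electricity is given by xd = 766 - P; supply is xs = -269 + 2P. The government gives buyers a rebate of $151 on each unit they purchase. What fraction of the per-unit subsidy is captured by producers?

Producer share = 1/3

Pre-subsidy: 766 - P = -269 + 2P gives P* = 345, x* = 421.
With the rebate, buyers effectively pay Pb = Ps − 151, where Ps is the price sellers receive.
Demand in terms of Ps becomes xd = 766 − 1(Ps − 151) = 917 - Ps. Setting this equal to supply: 917 - Ps = -269 + 2Ps, so Ps = 1186/3.
Buyers pay Pb = 1186/3 − 151 = 733/3; x' = -269 + 2·(1186/3) = 1565/3.
Buyers' price falls by P* − Pb = 345 − 733/3 = 302/3; sellers' price rises by Ps − P* = 1186/3 − 345 = 151/3.
So producers capture (151/3)/151 = 1/3 of each unit of subsidy.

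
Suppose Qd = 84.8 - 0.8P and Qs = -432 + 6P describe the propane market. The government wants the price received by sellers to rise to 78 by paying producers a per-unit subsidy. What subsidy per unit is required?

At a seller price of 78, quantity supplied is -432 + 6·78 = 36.
Buyers absorb 36 only when they pay Pb with 84.8 − 0.8·Pb = 36, i.e. Pb = 61.
s = Ps − Pb = 78 − 61 = 17.

Required subsidy s = 17 per unit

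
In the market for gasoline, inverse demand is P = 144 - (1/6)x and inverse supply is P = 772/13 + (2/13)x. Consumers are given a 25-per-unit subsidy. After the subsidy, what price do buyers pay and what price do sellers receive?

Pre-subsidy: 144 - (1/6)x = 772/13 + (2/13)x gives x* = 264 and P* = 100.
With the rebate, buyers effectively pay Pb = Ps − 25, where Ps is the price sellers receive.
On the curves, Pb = 144 - (1/6)x and Ps = 772/13 + (2/13)x; the wedge Ps − Pb = 25 gives 772/13 + (2/13)x − (144 - (1/6)x) = 25, so x' = 342.
Then Pb = 144 − (1/6)·342 = 87 and Ps = 772/13 + (2/13)·342 = 112.

Buyers pay 87; sellers receive 112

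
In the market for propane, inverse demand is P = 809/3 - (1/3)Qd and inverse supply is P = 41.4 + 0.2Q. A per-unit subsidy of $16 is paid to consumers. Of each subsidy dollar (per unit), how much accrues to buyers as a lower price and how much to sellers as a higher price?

Pre-subsidy: 809/3 - (1/3)Q = 41.4 + 0.2Q gives Q* = 428 and P* = 127.
With the rebate, buyers effectively pay Pb = Ps − 16, where Ps is the price sellers receive.
On the curves, Pb = 809/3 - (1/3)Q and Ps = 41.4 + 0.2Q; the wedge Ps − Pb = 16 gives 41.4 + 0.2Q − (809/3 - (1/3)Q) = 16, so Q' = 458.
Then Pb = 809/3 − (1/3)·458 = 117 and Ps = 41.4 + 0.2·458 = 133.
Buyers' price falls by P* − Pb = 127 − 117 = 10; sellers' price rises by Ps − P* = 133 − 127 = 6.

Buyers gain $10 per unit; sellers gain $6 per unit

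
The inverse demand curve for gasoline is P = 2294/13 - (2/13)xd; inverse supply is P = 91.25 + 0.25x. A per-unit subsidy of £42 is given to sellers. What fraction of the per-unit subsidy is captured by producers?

Producer share = 13/21

Pre-subsidy: 2294/13 - (2/13)x = 91.25 + 0.25x gives x* = 211 and P* = 144.
With the subsidy, sellers receive Ps = Pb + 42 for each unit, where Pb is the price buyers pay.
On the curves, Pb = 2294/13 - (2/13)x and Ps = 91.25 + 0.25x; the wedge Ps − Pb = 42 gives 91.25 + 0.25x − (2294/13 - (2/13)x) = 42, so x' = 315.
Then Pb = 2294/13 − (2/13)·315 = 128 and Ps = 91.25 + 0.25·315 = 170.
Buyers' price falls by P* − Pb = 144 − 128 = 16; sellers' price rises by Ps − P* = 170 − 144 = 26.
So producers capture 26/42 = 13/21 of each unit of subsidy.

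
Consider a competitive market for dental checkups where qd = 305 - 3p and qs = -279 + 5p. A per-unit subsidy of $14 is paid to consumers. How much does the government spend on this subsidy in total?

Government cost = $1571.5

Pre-subsidy: 305 - 3p = -279 + 5p gives p* = 73, q* = 86.
With the rebate, buyers effectively pay pb = ps − 14, where ps is the price sellers receive.
Demand in terms of ps becomes qd = 305 − 3(ps − 14) = 347 - 3ps. Setting this equal to supply: 347 - 3ps = -279 + 5ps, so ps = 78.25.
Buyers pay pb = 78.25 − 14 = 64.25; q' = -279 + 5·78.25 = 112.25.
Government outlay = subsidy × quantity = 14 × 112.25 = 1571.5.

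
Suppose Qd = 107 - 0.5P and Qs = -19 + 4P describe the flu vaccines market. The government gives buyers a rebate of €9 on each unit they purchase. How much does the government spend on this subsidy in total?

Pre-subsidy: 107 - 0.5P = -19 + 4P gives P* = 28, Q* = 93.
With the rebate, buyers effectively pay Pb = Ps − 9, where Ps is the price sellers receive.
Demand in terms of Ps becomes Qd = 107 − 0.5(Ps − 9) = 111.5 - 0.5Ps. Setting this equal to supply: 111.5 - 0.5Ps = -19 + 4Ps, so Ps = 29.
Buyers pay Pb = 29 − 9 = 20; Q' = -19 + 4·29 = 97.
Government outlay = subsidy × quantity = 9 × 97 = 873.

Government cost = €873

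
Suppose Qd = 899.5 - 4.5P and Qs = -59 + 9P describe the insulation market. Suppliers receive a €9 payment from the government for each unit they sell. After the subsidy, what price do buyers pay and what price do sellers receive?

Pre-subsidy: 899.5 - 4.5P = -59 + 9P gives P* = 71, Q* = 580.
With the subsidy, sellers receive Ps = Pb + 9 for each unit, where Pb is the price buyers pay.
Supply in terms of Pb becomes Qs = -59 + 9(Pb + 9) = 22 + 9Pb. Setting this equal to demand: 899.5 - 4.5Pb = 22 + 9Pb, so Pb = 65.
Sellers receive Ps = 65 + 9 = 74; Q' = 899.5 − 4.5·65 = 607.

Buyers pay €65; sellers receive €74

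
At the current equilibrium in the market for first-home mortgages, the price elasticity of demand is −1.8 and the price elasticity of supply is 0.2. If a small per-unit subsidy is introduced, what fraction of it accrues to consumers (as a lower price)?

For a small subsidy around the equilibrium, the benefit split depends on the relative slopes, which at a point are proportional to the elasticities.
Buyer share = εs/(εs + |εd|) = 0.2/(0.2 + 1.8) = 0.1; seller share = |εd|/(εs + |εd|) = 0.9.

Consumer share = 0.1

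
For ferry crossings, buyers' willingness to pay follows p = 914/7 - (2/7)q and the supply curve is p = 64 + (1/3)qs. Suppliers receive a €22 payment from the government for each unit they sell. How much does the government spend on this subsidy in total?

Pre-subsidy: 914/7 - (2/7)q = 64 + (1/3)q gives q* = 1398/13 and p* = 1298/13.
With the subsidy, sellers receive ps = pb + 22 for each unit, where pb is the price buyers pay.
On the curves, pb = 914/7 - (2/7)q and ps = 64 + (1/3)q; the wedge ps − pb = 22 gives 64 + (1/3)q − (914/7 - (2/7)q) = 22, so q' = 1860/13.
Then pb = 914/7 − (2/7)·(1860/13) = 1166/13 and ps = 64 + (1/3)·(1860/13) = 1452/13.
Government outlay = subsidy × quantity = 22 × 1860/13 = 40920/13.

Government cost = 40920/13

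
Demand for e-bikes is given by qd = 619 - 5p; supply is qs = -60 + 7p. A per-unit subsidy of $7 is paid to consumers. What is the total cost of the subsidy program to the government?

Pre-subsidy: 619 - 5p = -60 + 7p gives p* = 679/12, q* = 4033/12.
With the rebate, buyers effectively pay pb = ps − 7, where ps is the price sellers receive.
Demand in terms of ps becomes qd = 619 − 5(ps − 7) = 654 - 5ps. Setting this equal to supply: 654 - 5ps = -60 + 7ps, so ps = 59.5.
Buyers pay pb = 59.5 − 7 = 52.5; q' = -60 + 7·59.5 = 356.5.
Government outlay = subsidy × quantity = 7 × 356.5 = 2495.5.

Government cost = $2495.5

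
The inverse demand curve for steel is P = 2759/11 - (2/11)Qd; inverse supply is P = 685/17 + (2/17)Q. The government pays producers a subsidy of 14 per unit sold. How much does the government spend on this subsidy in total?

Government cost = 10496.5

Pre-subsidy: 2759/11 - (2/11)Q = 685/17 + (2/17)Q gives Q* = 703 and P* = 123.
With the subsidy, sellers receive Ps = Pb + 14 for each unit, where Pb is the price buyers pay.
On the curves, Pb = 2759/11 - (2/11)Q and Ps = 685/17 + (2/17)Q; the wedge Ps − Pb = 14 gives 685/17 + (2/17)Q − (2759/11 - (2/11)Q) = 14, so Q' = 749.75.
Then Pb = 2759/11 − (2/11)·749.75 = 114.5 and Ps = 685/17 + (2/17)·749.75 = 128.5.
Government outlay = subsidy × quantity = 14 × 749.75 = 10496.5.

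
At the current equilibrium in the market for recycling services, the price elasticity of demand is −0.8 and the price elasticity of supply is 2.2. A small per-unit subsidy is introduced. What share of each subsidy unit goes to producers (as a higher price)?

For a small subsidy around the equilibrium, the benefit split depends on the relative slopes, which at a point are proportional to the elasticities.
Buyer share = εs/(εs + |εd|) = 2.2/(2.2 + 0.8) = 11/15; seller share = |εd|/(εs + |εd|) = 4/15.
So producers capture 4/15 of the subsidy.

Producer share = 4/15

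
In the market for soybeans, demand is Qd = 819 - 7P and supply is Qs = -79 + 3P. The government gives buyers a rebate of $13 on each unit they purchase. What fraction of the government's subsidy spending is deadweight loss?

DWL / government spending = 39/622

Pre-subsidy: 819 - 7P = -79 + 3P gives P* = 89.8, Q* = 190.4.
With the rebate, buyers effectively pay Pb = Ps − 13, where Ps is the price sellers receive.
Demand in terms of Ps becomes Qd = 819 − 7(Ps − 13) = 910 - 7Ps. Setting this equal to supply: 910 - 7Ps = -79 + 3Ps, so Ps = 98.9.
Buyers pay Pb = 98.9 − 13 = 85.9; Q' = -79 + 3·98.9 = 217.7.
ΔCS = ½(190.4 + 217.7)(89.8 − 85.9) = 795.795; ΔPS = ½(190.4 + 217.7)(98.9 − 89.8) = 1856.855.
Government spending = 13 × 217.7 = 2830.1.
DWL = ½ × 13 × (217.7 − 190.4) = 177.45; fraction = 177.45 / 2830.1 = 39/622.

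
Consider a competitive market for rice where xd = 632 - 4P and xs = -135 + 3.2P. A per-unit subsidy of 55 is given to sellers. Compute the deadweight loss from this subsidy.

Pre-subsidy: 632 - 4P = -135 + 3.2P gives P* = 3835/36, x* = 1853/9.
With the subsidy, sellers receive Ps = Pb + 55 for each unit, where Pb is the price buyers pay.
Supply in terms of Pb becomes xs = -135 + 3.2(Pb + 55) = 41 + 3.2Pb. Setting this equal to demand: 632 - 4Pb = 41 + 3.2Pb, so Pb = 985/12.
Sellers receive Ps = 985/12 + 55 = 1645/12; x' = 632 − 4·(985/12) = 911/3.
The subsidy expands output by 911/3 − 1853/9 = 880/9 past the efficient level; on those units the gap between marginal cost and willingness to pay runs from 0 up to 55.
DWL = ½ × 55 × 880/9 = 24200/9.

Deadweight loss = 24200/9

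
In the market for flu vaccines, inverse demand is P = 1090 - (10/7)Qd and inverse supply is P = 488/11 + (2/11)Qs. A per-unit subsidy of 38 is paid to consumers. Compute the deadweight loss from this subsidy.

Deadweight loss = 27797/62

Pre-subsidy: 1090 - (10/7)Q = 488/11 + (2/11)Q gives Q* = 40257/62 and P* = 5035/31.
With the rebate, buyers effectively pay Pb = Ps − 38, where Ps is the price sellers receive.
On the curves, Pb = 1090 - (10/7)Q and Ps = 488/11 + (2/11)Q; the wedge Ps − Pb = 38 gives 488/11 + (2/11)Q − (1090 - (10/7)Q) = 38, so Q' = 20860/31.
Then Pb = 1090 − (10/7)·(20860/31) = 3990/31 and Ps = 488/11 + (2/11)·(20860/31) = 5168/31.
The subsidy expands output by 20860/31 − 40257/62 = 1463/62 past the efficient level; on those units the gap between marginal cost and willingness to pay runs from 0 up to 38.
DWL = ½ × 38 × 1463/62 = 27797/62.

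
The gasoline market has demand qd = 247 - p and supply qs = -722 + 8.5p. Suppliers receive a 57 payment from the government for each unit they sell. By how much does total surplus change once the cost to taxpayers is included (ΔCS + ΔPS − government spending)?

Pre-subsidy: 247 - p = -722 + 8.5p gives p* = 102, q* = 145.
With the subsidy, sellers receive ps = pb + 57 for each unit, where pb is the price buyers pay.
Supply in terms of pb becomes qs = -722 + 8.5(pb + 57) = -237.5 + 8.5pb. Setting this equal to demand: 247 - pb = -237.5 + 8.5pb, so pb = 51.
Sellers receive ps = 51 + 57 = 108; q' = 247 − 1·51 = 196.
ΔCS = ½(145 + 196)(102 − 51) = 8695.5; ΔPS = ½(145 + 196)(108 − 102) = 1023.
Government spending = 57 × 196 = 11172.
Net change = 8695.5 + 1023 − 11172 = -1453.5. The loss equals the DWL triangle ½·57·51.

Net change in total surplus = -1453.5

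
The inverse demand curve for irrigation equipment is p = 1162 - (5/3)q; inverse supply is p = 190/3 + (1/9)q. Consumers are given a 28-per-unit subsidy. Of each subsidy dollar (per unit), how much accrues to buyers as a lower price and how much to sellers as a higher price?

Pre-subsidy: 1162 - (5/3)q = 190/3 + (1/9)q gives q* = 618 and p* = 132.
With the rebate, buyers effectively pay pb = ps − 28, where ps is the price sellers receive.
On the curves, pb = 1162 - (5/3)q and ps = 190/3 + (1/9)q; the wedge ps − pb = 28 gives 190/3 + (1/9)q − (1162 - (5/3)q) = 28, so q' = 633.75.
Then pb = 1162 − (5/3)·633.75 = 105.75 and ps = 190/3 + (1/9)·633.75 = 133.75.
Buyers' price falls by p* − pb = 132 − 105.75 = 26.25; sellers' price rises by ps − p* = 133.75 − 132 = 1.75.

Buyers gain 26.25 per unit; sellers gain 1.75 per unit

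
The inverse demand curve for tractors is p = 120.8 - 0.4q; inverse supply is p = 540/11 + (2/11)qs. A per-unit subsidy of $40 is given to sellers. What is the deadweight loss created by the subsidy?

Pre-subsidy: 120.8 - 0.4q = 540/11 + (2/11)q gives q* = 123.25 and p* = 71.5.
With the subsidy, sellers receive ps = pb + 40 for each unit, where pb is the price buyers pay.
On the curves, pb = 120.8 - 0.4q and ps = 540/11 + (2/11)q; the wedge ps − pb = 40 gives 540/11 + (2/11)q − (120.8 - 0.4q) = 40, so q' = 192.
Then pb = 120.8 − 0.4·192 = 44 and ps = 540/11 + (2/11)·192 = 84.
The subsidy expands output by 192 − 123.25 = 68.75 past the efficient level; on those units the gap between marginal cost and willingness to pay runs from 0 up to 40.
DWL = ½ × 40 × 68.75 = 1375.

Deadweight loss = $1375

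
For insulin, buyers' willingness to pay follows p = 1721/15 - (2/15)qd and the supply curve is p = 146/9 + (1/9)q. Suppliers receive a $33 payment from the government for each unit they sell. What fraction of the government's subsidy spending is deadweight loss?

Pre-subsidy: 1721/15 - (2/15)q = 146/9 + (1/9)q gives q* = 403 and p* = 61.
With the subsidy, sellers receive ps = pb + 33 for each unit, where pb is the price buyers pay.
On the curves, pb = 1721/15 - (2/15)q and ps = 146/9 + (1/9)q; the wedge ps − pb = 33 gives 146/9 + (1/9)q − (1721/15 - (2/15)q) = 33, so q' = 538.
Then pb = 1721/15 − (2/15)·538 = 43 and ps = 146/9 + (1/9)·538 = 76.
ΔCS = ½(403 + 538)(61 − 43) = 8469; ΔPS = ½(403 + 538)(76 − 61) = 7057.5.
Government spending = 33 × 538 = 17754.
DWL = ½ × 33 × (538 − 403) = 2227.5; fraction = 2227.5 / 17754 = 135/1076.

DWL / government spending = 135/1076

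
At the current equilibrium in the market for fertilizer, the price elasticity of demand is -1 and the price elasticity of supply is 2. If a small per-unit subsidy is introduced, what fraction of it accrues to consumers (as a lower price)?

For a small subsidy around the equilibrium, the benefit split depends on the relative slopes, which at a point are proportional to the elasticities.
Buyer share = εs/(εs + |εd|) = 2/(2 + 1) = 2/3; seller share = |εd|/(εs + |εd|) = 1/3.

Consumer share = 2/3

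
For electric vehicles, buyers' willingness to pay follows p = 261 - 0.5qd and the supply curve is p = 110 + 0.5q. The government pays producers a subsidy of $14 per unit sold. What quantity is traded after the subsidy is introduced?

Pre-subsidy: 261 - 0.5q = 110 + 0.5q gives q* = 151 and p* = 185.5.
With the subsidy, sellers receive ps = pb + 14 for each unit, where pb is the price buyers pay.
On the curves, pb = 261 - 0.5q and ps = 110 + 0.5q; the wedge ps − pb = 14 gives 110 + 0.5q − (261 - 0.5q) = 14, so q' = 165.
Then pb = 261 − 0.5·165 = 178.5 and ps = 110 + 0.5·165 = 192.5.

q' = 165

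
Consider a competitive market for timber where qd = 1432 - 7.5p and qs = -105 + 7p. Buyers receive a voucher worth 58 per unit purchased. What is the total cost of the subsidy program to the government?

Pre-subsidy: 1432 - 7.5p = -105 + 7p gives p* = 106, q* = 637.
With the rebate, buyers effectively pay pb = ps − 58, where ps is the price sellers receive.
Demand in terms of ps becomes qd = 1432 − 7.5(ps − 58) = 1867 - 7.5ps. Setting this equal to supply: 1867 - 7.5ps = -105 + 7ps, so ps = 136.
Buyers pay pb = 136 − 58 = 78; q' = -105 + 7·136 = 847.
Government outlay = subsidy × quantity = 58 × 847 = 49126.

Government cost = 49126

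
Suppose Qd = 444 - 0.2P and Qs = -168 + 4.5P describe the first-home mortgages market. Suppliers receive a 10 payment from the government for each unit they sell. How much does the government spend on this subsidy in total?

Pre-subsidy: 444 - 0.2P = -168 + 4.5P gives P* = 6120/47, Q* = 19644/47.
With the subsidy, sellers receive Ps = Pb + 10 for each unit, where Pb is the price buyers pay.
Supply in terms of Pb becomes Qs = -168 + 4.5(Pb + 10) = -123 + 4.5Pb. Setting this equal to demand: 444 - 0.2Pb = -123 + 4.5Pb, so Pb = 5670/47.
Sellers receive Ps = 5670/47 + 10 = 6140/47; Q' = 444 − 0.2·(5670/47) = 19734/47.
Government outlay = subsidy × quantity = 10 × 19734/47 = 197340/47.

Government cost = 197340/47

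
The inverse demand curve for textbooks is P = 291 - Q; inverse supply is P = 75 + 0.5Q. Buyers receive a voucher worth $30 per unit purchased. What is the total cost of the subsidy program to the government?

Pre-subsidy: 291 - Q = 75 + 0.5Q gives Q* = 144 and P* = 147.
With the rebate, buyers effectively pay Pb = Ps − 30, where Ps is the price sellers receive.
On the curves, Pb = 291 - Q and Ps = 75 + 0.5Q; the wedge Ps − Pb = 30 gives 75 + 0.5Q − (291 - Q) = 30, so Q' = 164.
Then Pb = 291 − 1·164 = 127 and Ps = 75 + 0.5·164 = 157.
Government outlay = subsidy × quantity = 30 × 164 = 4920.

Government cost = $4920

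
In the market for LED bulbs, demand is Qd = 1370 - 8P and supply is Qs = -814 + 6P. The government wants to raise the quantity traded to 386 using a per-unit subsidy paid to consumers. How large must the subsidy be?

At Q = 386, invert demand for the buyer price: Pb = (1370 − 386)/8 = 123; invert supply for the seller price: Ps = (386 − (-814))/6 = 200.
The subsidy must fill the gap: s = Ps − Pb = 200 − 123 = 77.

Required subsidy s = 77 per unit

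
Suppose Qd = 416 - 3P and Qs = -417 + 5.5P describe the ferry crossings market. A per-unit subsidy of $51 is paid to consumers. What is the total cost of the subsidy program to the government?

Government cost = $11271

Pre-subsidy: 416 - 3P = -417 + 5.5P gives P* = 98, Q* = 122.
With the rebate, buyers effectively pay Pb = Ps − 51, where Ps is the price sellers receive.
Demand in terms of Ps becomes Qd = 416 − 3(Ps − 51) = 569 - 3Ps. Setting this equal to supply: 569 - 3Ps = -417 + 5.5Ps, so Ps = 116.
Buyers pay Pb = 116 − 51 = 65; Q' = -417 + 5.5·116 = 221.
Government outlay = subsidy × quantity = 51 × 221 = 11271.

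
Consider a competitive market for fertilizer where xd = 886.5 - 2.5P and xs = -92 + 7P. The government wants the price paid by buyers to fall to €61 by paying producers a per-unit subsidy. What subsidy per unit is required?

Required subsidy s = €57 per unit

At a buyer price of 61, quantity demanded is 886.5 − 2.5·61 = 734.
Sellers supply 734 only when they receive Ps with -92 + 7·Ps = 734, i.e. Ps = 118.
s = Ps − Pb = 118 − 61 = 57.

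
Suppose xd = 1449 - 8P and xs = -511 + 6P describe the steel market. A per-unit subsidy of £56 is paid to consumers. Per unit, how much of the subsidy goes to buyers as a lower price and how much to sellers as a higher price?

Buyers gain £24 per unit; sellers gain £32 per unit

Pre-subsidy: 1449 - 8P = -511 + 6P gives P* = 140, x* = 329.
With the rebate, buyers effectively pay Pb = Ps − 56, where Ps is the price sellers receive.
Demand in terms of Ps becomes xd = 1449 − 8(Ps − 56) = 1897 - 8Ps. Setting this equal to supply: 1897 - 8Ps = -511 + 6Ps, so Ps = 172.
Buyers pay Pb = 172 − 56 = 116; x' = -511 + 6·172 = 521.
Buyers' price falls by P* − Pb = 140 − 116 = 24; sellers' price rises by Ps − P* = 172 − 140 = 32.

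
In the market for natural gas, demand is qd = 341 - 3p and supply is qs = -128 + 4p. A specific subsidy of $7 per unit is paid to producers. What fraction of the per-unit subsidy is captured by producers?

Producer share = 3/7

Pre-subsidy: 341 - 3p = -128 + 4p gives p* = 67, q* = 140.
With the subsidy, sellers receive ps = pb + 7 for each unit, where pb is the price buyers pay.
Supply in terms of pb becomes qs = -128 + 4(pb + 7) = -100 + 4pb. Setting this equal to demand: 341 - 3pb = -100 + 4pb, so pb = 63.
Sellers receive ps = 63 + 7 = 70; q' = 341 − 3·63 = 152.
Buyers' price falls by p* − pb = 67 − 63 = 4; sellers' price rises by ps − p* = 70 − 67 = 3.
So producers capture 3/7 = 3/7 of each unit of subsidy.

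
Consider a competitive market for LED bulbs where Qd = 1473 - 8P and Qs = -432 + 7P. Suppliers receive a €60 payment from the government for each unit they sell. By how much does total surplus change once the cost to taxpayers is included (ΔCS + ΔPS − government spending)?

Pre-subsidy: 1473 - 8P = -432 + 7P gives P* = 127, Q* = 457.
With the subsidy, sellers receive Ps = Pb + 60 for each unit, where Pb is the price buyers pay.
Supply in terms of Pb becomes Qs = -432 + 7(Pb + 60) = -12 + 7Pb. Setting this equal to demand: 1473 - 8Pb = -12 + 7Pb, so Pb = 99.
Sellers receive Ps = 99 + 60 = 159; Q' = 1473 − 8·99 = 681.
ΔCS = ½(457 + 681)(127 − 99) = 15932; ΔPS = ½(457 + 681)(159 − 127) = 18208.
Government spending = 60 × 681 = 40860.
Net change = 15932 + 18208 − 40860 = -6720. The loss equals the DWL triangle ½·60·224.

Net change in total surplus = -€6720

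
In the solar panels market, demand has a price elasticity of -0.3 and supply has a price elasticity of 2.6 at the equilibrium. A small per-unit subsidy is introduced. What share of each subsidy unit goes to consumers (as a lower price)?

For a small subsidy around the equilibrium, the benefit split depends on the relative slopes, which at a point are proportional to the elasticities.
Buyer share = εs/(εs + |εd|) = 2.6/(2.6 + 0.3) = 26/29; seller share = |εd|/(εs + |εd|) = 3/29.

Consumer share = 26/29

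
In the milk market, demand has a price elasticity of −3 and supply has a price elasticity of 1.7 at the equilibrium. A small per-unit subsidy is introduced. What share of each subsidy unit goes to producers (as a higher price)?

Producer share = 30/47

For a small subsidy around the equilibrium, the benefit split depends on the relative slopes, which at a point are proportional to the elasticities.
Buyer share = εs/(εs + |εd|) = 1.7/(1.7 + 3) = 17/47; seller share = |εd|/(εs + |εd|) = 30/47.
So producers capture 30/47 of the subsidy.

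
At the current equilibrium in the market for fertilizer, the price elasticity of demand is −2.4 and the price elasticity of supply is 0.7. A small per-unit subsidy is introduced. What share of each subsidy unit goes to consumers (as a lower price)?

For a small subsidy around the equilibrium, the benefit split depends on the relative slopes, which at a point are proportional to the elasticities.
Buyer share = εs/(εs + |εd|) = 0.7/(0.7 + 2.4) = 7/31; seller share = |εd|/(εs + |εd|) = 24/31.

Consumer share = 7/31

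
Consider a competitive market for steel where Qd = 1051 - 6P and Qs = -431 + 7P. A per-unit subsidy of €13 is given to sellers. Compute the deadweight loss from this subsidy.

Deadweight loss = €273

Pre-subsidy: 1051 - 6P = -431 + 7P gives P* = 114, Q* = 367.
With the subsidy, sellers receive Ps = Pb + 13 for each unit, where Pb is the price buyers pay.
Supply in terms of Pb becomes Qs = -431 + 7(Pb + 13) = -340 + 7Pb. Setting this equal to demand: 1051 - 6Pb = -340 + 7Pb, so Pb = 107.
Sellers receive Ps = 107 + 13 = 120; Q' = 1051 − 6·107 = 409.
The subsidy expands output by 409 − 367 = 42 past the efficient level; on those units the gap between marginal cost and willingness to pay runs from 0 up to 13.
DWL = ½ × 13 × 42 = 273.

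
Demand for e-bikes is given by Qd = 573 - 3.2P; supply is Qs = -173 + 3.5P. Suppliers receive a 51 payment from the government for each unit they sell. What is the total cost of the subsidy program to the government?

Government cost = 1031781/67

Pre-subsidy: 573 - 3.2P = -173 + 3.5P gives P* = 7460/67, Q* = 14519/67.
With the subsidy, sellers receive Ps = Pb + 51 for each unit, where Pb is the price buyers pay.
Supply in terms of Pb becomes Qs = -173 + 3.5(Pb + 51) = 5.5 + 3.5Pb. Setting this equal to demand: 573 - 3.2Pb = 5.5 + 3.5Pb, so Pb = 5675/67.
Sellers receive Ps = 5675/67 + 51 = 9092/67; Q' = 573 − 3.2·(5675/67) = 20231/67.
Government outlay = subsidy × quantity = 51 × 20231/67 = 1031781/67.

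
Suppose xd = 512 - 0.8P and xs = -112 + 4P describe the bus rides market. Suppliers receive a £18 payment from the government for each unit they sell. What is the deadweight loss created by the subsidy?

Deadweight loss = £108

Pre-subsidy: 512 - 0.8P = -112 + 4P gives P* = 130, x* = 408.
With the subsidy, sellers receive Ps = Pb + 18 for each unit, where Pb is the price buyers pay.
Supply in terms of Pb becomes xs = -112 + 4(Pb + 18) = -40 + 4Pb. Setting this equal to demand: 512 - 0.8Pb = -40 + 4Pb, so Pb = 115.
Sellers receive Ps = 115 + 18 = 133; x' = 512 − 0.8·115 = 420.
The subsidy expands output by 420 − 408 = 12 past the efficient level; on those units the gap between marginal cost and willingness to pay runs from 0 up to 18.
DWL = ½ × 18 × 12 = 108.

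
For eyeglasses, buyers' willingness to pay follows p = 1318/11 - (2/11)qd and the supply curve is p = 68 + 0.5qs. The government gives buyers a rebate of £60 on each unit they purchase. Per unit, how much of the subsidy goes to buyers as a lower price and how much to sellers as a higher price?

Pre-subsidy: 1318/11 - (2/11)q = 68 + 0.5q gives q* = 76 and p* = 106.
With the rebate, buyers effectively pay pb = ps − 60, where ps is the price sellers receive.
On the curves, pb = 1318/11 - (2/11)q and ps = 68 + 0.5q; the wedge ps − pb = 60 gives 68 + 0.5q − (1318/11 - (2/11)q) = 60, so q' = 164.
Then pb = 1318/11 − (2/11)·164 = 90 and ps = 68 + 0.5·164 = 150.
Buyers' price falls by p* − pb = 106 − 90 = 16; sellers' price rises by ps − p* = 150 − 106 = 44.

Buyers gain £16 per unit; sellers gain £44 per unit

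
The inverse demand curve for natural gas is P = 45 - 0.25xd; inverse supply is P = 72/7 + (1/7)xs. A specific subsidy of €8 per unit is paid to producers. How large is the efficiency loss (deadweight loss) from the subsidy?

Pre-subsidy: 45 - 0.25x = 72/7 + (1/7)x gives x* = 972/11 and P* = 252/11.
With the subsidy, sellers receive Ps = Pb + 8 for each unit, where Pb is the price buyers pay.
On the curves, Pb = 45 - 0.25x and Ps = 72/7 + (1/7)x; the wedge Ps − Pb = 8 gives 72/7 + (1/7)x − (45 - 0.25x) = 8, so x' = 1196/11.
Then Pb = 45 − 0.25·(1196/11) = 196/11 and Ps = 72/7 + (1/7)·(1196/11) = 284/11.
The subsidy expands output by 1196/11 − 972/11 = 224/11 past the efficient level; on those units the gap between marginal cost and willingness to pay runs from 0 up to 8.
DWL = ½ × 8 × 224/11 = 896/11.

Deadweight loss = 896/11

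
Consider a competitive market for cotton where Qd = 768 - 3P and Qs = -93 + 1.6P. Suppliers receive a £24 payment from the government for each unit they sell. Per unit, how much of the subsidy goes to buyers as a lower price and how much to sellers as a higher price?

Pre-subsidy: 768 - 3P = -93 + 1.6P gives P* = 4305/23, Q* = 4749/23.
With the subsidy, sellers receive Ps = Pb + 24 for each unit, where Pb is the price buyers pay.
Supply in terms of Pb becomes Qs = -93 + 1.6(Pb + 24) = -54.6 + 1.6Pb. Setting this equal to demand: 768 - 3Pb = -54.6 + 1.6Pb, so Pb = 4113/23.
Sellers receive Ps = 4113/23 + 24 = 4665/23; Q' = 768 − 3·(4113/23) = 5325/23.
Buyers' price falls by P* − Pb = 4305/23 − 4113/23 = 192/23; sellers' price rises by Ps − P* = 4665/23 − 4305/23 = 360/23.

Buyers gain 192/23 per unit; sellers gain 360/23 per unit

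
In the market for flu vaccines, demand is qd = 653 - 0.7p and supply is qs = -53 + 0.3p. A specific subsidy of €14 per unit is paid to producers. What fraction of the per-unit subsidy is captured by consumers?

Consumer share = 0.3

Pre-subsidy: 653 - 0.7p = -53 + 0.3p gives p* = 706, q* = 158.8.
With the subsidy, sellers receive ps = pb + 14 for each unit, where pb is the price buyers pay.
Supply in terms of pb becomes qs = -53 + 0.3(pb + 14) = -48.8 + 0.3pb. Setting this equal to demand: 653 - 0.7pb = -48.8 + 0.3pb, so pb = 701.8.
Sellers receive ps = 701.8 + 14 = 715.8; q' = 653 − 0.7·701.8 = 161.74.
Buyers' price falls by p* − pb = 706 − 701.8 = 4.2; sellers' price rises by ps − p* = 715.8 − 706 = 9.8.
So consumers capture 4.2/14 = 0.3 of each unit of subsidy.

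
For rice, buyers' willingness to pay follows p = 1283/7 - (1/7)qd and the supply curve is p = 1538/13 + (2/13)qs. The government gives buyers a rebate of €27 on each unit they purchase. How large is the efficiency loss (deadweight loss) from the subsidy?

Pre-subsidy: 1283/7 - (1/7)q = 1538/13 + (2/13)q gives q* = 219 and p* = 152.
With the rebate, buyers effectively pay pb = ps − 27, where ps is the price sellers receive.
On the curves, pb = 1283/7 - (1/7)q and ps = 1538/13 + (2/13)q; the wedge ps − pb = 27 gives 1538/13 + (2/13)q − (1283/7 - (1/7)q) = 27, so q' = 310.
Then pb = 1283/7 − (1/7)·310 = 139 and ps = 1538/13 + (2/13)·310 = 166.
The subsidy expands output by 310 − 219 = 91 past the efficient level; on those units the gap between marginal cost and willingness to pay runs from 0 up to 27.
DWL = ½ × 27 × 91 = 1228.5.

Deadweight loss = €1228.5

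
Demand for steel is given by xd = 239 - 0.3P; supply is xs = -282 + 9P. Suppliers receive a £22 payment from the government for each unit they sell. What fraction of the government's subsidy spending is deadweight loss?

DWL / government spending = 33/2362

Pre-subsidy: 239 - 0.3P = -282 + 9P gives P* = 5210/93, x* = 6888/31.
With the subsidy, sellers receive Ps = Pb + 22 for each unit, where Pb is the price buyers pay.
Supply in terms of Pb becomes xs = -282 + 9(Pb + 22) = -84 + 9Pb. Setting this equal to demand: 239 - 0.3Pb = -84 + 9Pb, so Pb = 3230/93.
Sellers receive Ps = 3230/93 + 22 = 5276/93; x' = 239 − 0.3·(3230/93) = 7086/31.
ΔCS = ½(6888/31 + 7086/31)(5210/93 − 3230/93) = 4611420/961; ΔPS = ½(6888/31 + 7086/31)(5276/93 − 5210/93) = 153714/961.
Government spending = 22 × 7086/31 = 155892/31.
DWL = ½ × 22 × (7086/31 − 6888/31) = 2178/31; fraction = (2178/31) / (155892/31) = 33/2362.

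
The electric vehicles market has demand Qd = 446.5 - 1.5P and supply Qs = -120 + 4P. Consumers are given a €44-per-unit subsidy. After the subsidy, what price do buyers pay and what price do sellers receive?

Pre-subsidy: 446.5 - 1.5P = -120 + 4P gives P* = 103, Q* = 292.
With the rebate, buyers effectively pay Pb = Ps − 44, where Ps is the price sellers receive.
Demand in terms of Ps becomes Qd = 446.5 − 1.5(Ps − 44) = 512.5 - 1.5Ps. Setting this equal to supply: 512.5 - 1.5Ps = -120 + 4Ps, so Ps = 115.
Buyers pay Pb = 115 − 44 = 71; Q' = -120 + 4·115 = 340.

Buyers pay €71; sellers receive €115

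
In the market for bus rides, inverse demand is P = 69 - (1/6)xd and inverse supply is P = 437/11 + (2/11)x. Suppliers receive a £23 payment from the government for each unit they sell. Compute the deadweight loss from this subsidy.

Pre-subsidy: 69 - (1/6)x = 437/11 + (2/11)x gives x* = 84 and P* = 55.
With the subsidy, sellers receive Ps = Pb + 23 for each unit, where Pb is the price buyers pay.
On the curves, Pb = 69 - (1/6)x and Ps = 437/11 + (2/11)x; the wedge Ps − Pb = 23 gives 437/11 + (2/11)x − (69 - (1/6)x) = 23, so x' = 150.
Then Pb = 69 − (1/6)·150 = 44 and Ps = 437/11 + (2/11)·150 = 67.
The subsidy expands output by 150 − 84 = 66 past the efficient level; on those units the gap between marginal cost and willingness to pay runs from 0 up to 23.
DWL = ½ × 23 × 66 = 759.

Deadweight loss = £759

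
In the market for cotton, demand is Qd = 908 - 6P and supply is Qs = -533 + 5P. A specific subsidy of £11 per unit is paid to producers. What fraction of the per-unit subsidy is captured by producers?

Pre-subsidy: 908 - 6P = -533 + 5P gives P* = 131, Q* = 122.
With the subsidy, sellers receive Ps = Pb + 11 for each unit, where Pb is the price buyers pay.
Supply in terms of Pb becomes Qs = -533 + 5(Pb + 11) = -478 + 5Pb. Setting this equal to demand: 908 - 6Pb = -478 + 5Pb, so Pb = 126.
Sellers receive Ps = 126 + 11 = 137; Q' = 908 − 6·126 = 152.
Buyers' price falls by P* − Pb = 131 − 126 = 5; sellers' price rises by Ps − P* = 137 − 131 = 6.
So producers capture 6/11 = 6/11 of each unit of subsidy.

Producer share = 6/11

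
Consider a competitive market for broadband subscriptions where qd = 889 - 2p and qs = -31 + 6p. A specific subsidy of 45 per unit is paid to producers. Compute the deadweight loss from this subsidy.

Deadweight loss = 1518.75

Pre-subsidy: 889 - 2p = -31 + 6p gives p* = 115, q* = 659.
With the subsidy, sellers receive ps = pb + 45 for each unit, where pb is the price buyers pay.
Supply in terms of pb becomes qs = -31 + 6(pb + 45) = 239 + 6pb. Setting this equal to demand: 889 - 2pb = 239 + 6pb, so pb = 81.25.
Sellers receive ps = 81.25 + 45 = 126.25; q' = 889 − 2·81.25 = 726.5.
The subsidy expands output by 726.5 − 659 = 67.5 past the efficient level; on those units the gap between marginal cost and willingness to pay runs from 0 up to 45.
DWL = ½ × 45 × 67.5 = 1518.75.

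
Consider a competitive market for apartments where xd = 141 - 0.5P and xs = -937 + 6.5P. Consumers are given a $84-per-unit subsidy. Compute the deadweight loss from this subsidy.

Pre-subsidy: 141 - 0.5P = -937 + 6.5P gives P* = 154, x* = 64.
With the rebate, buyers effectively pay Pb = Ps − 84, where Ps is the price sellers receive.
Demand in terms of Ps becomes xd = 141 − 0.5(Ps − 84) = 183 - 0.5Ps. Setting this equal to supply: 183 - 0.5Ps = -937 + 6.5Ps, so Ps = 160.
Buyers pay Pb = 160 − 84 = 76; x' = -937 + 6.5·160 = 103.
The subsidy expands output by 103 − 64 = 39 past the efficient level; on those units the gap between marginal cost and willingness to pay runs from 0 up to 84.
DWL = ½ × 84 × 39 = 1638.

Deadweight loss = $1638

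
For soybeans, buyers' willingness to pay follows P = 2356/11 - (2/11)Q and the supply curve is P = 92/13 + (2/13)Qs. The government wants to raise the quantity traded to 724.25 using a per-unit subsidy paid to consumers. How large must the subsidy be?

At Q = 724.25, from the demand curve buyers pay Pb = 2356/11 − (2/11)·724.25 = 82.5; from the supply curve sellers need Ps = 92/13 + (2/13)·724.25 = 118.5.
The subsidy must fill the gap: s = Ps − Pb = 118.5 − 82.5 = 36.

Required subsidy s = 36 per unit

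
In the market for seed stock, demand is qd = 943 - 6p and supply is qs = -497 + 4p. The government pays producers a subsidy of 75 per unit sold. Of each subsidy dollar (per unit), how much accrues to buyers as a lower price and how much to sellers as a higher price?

Pre-subsidy: 943 - 6p = -497 + 4p gives p* = 144, q* = 79.
With the subsidy, sellers receive ps = pb + 75 for each unit, where pb is the price buyers pay.
Supply in terms of pb becomes qs = -497 + 4(pb + 75) = -197 + 4pb. Setting this equal to demand: 943 - 6pb = -197 + 4pb, so pb = 114.
Sellers receive ps = 114 + 75 = 189; q' = 943 − 6·114 = 259.
Buyers' price falls by p* − pb = 144 − 114 = 30; sellers' price rises by ps − p* = 189 − 144 = 45.

Buyers gain 30 per unit; sellers gain 45 per unit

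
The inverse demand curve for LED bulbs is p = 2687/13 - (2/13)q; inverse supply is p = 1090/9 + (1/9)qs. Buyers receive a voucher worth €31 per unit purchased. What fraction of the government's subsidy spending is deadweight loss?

Pre-subsidy: 2687/13 - (2/13)q = 1090/9 + (1/9)q gives q* = 323 and p* = 157.
With the rebate, buyers effectively pay pb = ps − 31, where ps is the price sellers receive.
On the curves, pb = 2687/13 - (2/13)q and ps = 1090/9 + (1/9)q; the wedge ps − pb = 31 gives 1090/9 + (1/9)q − (2687/13 - (2/13)q) = 31, so q' = 440.
Then pb = 2687/13 − (2/13)·440 = 139 and ps = 1090/9 + (1/9)·440 = 170.
ΔCS = ½(323 + 440)(157 − 139) = 6867; ΔPS = ½(323 + 440)(170 − 157) = 4959.5.
Government spending = 31 × 440 = 13640.
DWL = ½ × 31 × (440 − 323) = 1813.5; fraction = 1813.5 / 13640 = 117/880.

DWL / government spending = 117/880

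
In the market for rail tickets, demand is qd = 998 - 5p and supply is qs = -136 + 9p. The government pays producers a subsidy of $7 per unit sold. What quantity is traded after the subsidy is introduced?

q' = 615.5

Pre-subsidy: 998 - 5p = -136 + 9p gives p* = 81, q* = 593.
With the subsidy, sellers receive ps = pb + 7 for each unit, where pb is the price buyers pay.
Supply in terms of pb becomes qs = -136 + 9(pb + 7) = -73 + 9pb. Setting this equal to demand: 998 - 5pb = -73 + 9pb, so pb = 76.5.
Sellers receive ps = 76.5 + 7 = 83.5; q' = 998 − 5·76.5 = 615.5.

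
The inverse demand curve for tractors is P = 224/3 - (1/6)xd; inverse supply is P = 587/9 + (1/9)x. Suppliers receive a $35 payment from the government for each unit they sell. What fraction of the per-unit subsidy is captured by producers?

Pre-subsidy: 224/3 - (1/6)x = 587/9 + (1/9)x gives x* = 34 and P* = 69.
With the subsidy, sellers receive Ps = Pb + 35 for each unit, where Pb is the price buyers pay.
On the curves, Pb = 224/3 - (1/6)x and Ps = 587/9 + (1/9)x; the wedge Ps − Pb = 35 gives 587/9 + (1/9)x − (224/3 - (1/6)x) = 35, so x' = 160.
Then Pb = 224/3 − (1/6)·160 = 48 and Ps = 587/9 + (1/9)·160 = 83.
Buyers' price falls by P* − Pb = 69 − 48 = 21; sellers' price rises by Ps − P* = 83 − 69 = 14.
So producers capture 14/35 = 0.4 of each unit of subsidy.

Producer share = 0.4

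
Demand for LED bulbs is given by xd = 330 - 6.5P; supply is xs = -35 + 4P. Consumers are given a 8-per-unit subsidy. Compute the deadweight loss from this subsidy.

Pre-subsidy: 330 - 6.5P = -35 + 4P gives P* = 730/21, x* = 2185/21.
With the rebate, buyers effectively pay Pb = Ps − 8, where Ps is the price sellers receive.
Demand in terms of Ps becomes xd = 330 − 6.5(Ps − 8) = 382 - 6.5Ps. Setting this equal to supply: 382 - 6.5Ps = -35 + 4Ps, so Ps = 278/7.
Buyers pay Pb = 278/7 − 8 = 222/7; x' = -35 + 4·(278/7) = 867/7.
The subsidy expands output by 867/7 − 2185/21 = 416/21 past the efficient level; on those units the gap between marginal cost and willingness to pay runs from 0 up to 8.
DWL = ½ × 8 × 416/21 = 1664/21.

Deadweight loss = 1664/21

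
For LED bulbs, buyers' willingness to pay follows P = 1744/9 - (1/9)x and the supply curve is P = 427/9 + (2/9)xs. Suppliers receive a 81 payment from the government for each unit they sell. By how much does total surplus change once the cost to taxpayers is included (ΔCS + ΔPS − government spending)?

Pre-subsidy: 1744/9 - (1/9)x = 427/9 + (2/9)x gives x* = 439 and P* = 145.
With the subsidy, sellers receive Ps = Pb + 81 for each unit, where Pb is the price buyers pay.
On the curves, Pb = 1744/9 - (1/9)x and Ps = 427/9 + (2/9)x; the wedge Ps − Pb = 81 gives 427/9 + (2/9)x − (1744/9 - (1/9)x) = 81, so x' = 682.
Then Pb = 1744/9 − (1/9)·682 = 118 and Ps = 427/9 + (2/9)·682 = 199.
ΔCS = ½(439 + 682)(145 − 118) = 15133.5; ΔPS = ½(439 + 682)(199 − 145) = 30267.
Government spending = 81 × 682 = 55242.
Net change = 15133.5 + 30267 − 55242 = -9841.5. The loss equals the DWL triangle ½·81·243.

Net change in total surplus = -9841.5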